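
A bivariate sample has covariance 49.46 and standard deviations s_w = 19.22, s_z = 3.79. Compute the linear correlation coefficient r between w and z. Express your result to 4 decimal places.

r = Cov(w,z) / (s_w · s_z) = 49.46 / (19.22 × 3.79)
  = 49.46 / 72.8438 ≈ 0.6790

0.6790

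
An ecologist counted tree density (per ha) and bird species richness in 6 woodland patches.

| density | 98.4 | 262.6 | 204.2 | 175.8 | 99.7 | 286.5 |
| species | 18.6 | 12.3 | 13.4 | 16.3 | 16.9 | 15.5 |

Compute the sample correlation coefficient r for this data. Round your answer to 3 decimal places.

-0.743

n = 6, Σx = 1127.2, Σy = 93, Σx² = 243266.94, Σy² = 1468.36, Σxy = 16787.72
nΣxy − ΣxΣy = 100726.32 − 104829.6 = -4103.28
nΣx² − (Σx)² = 1459601.64 − 1270579.84 = 189021.8; nΣy² − (Σy)² = 8810.16 − 8649 = 161.16
r = -4103.28 / √(189021.8 × 161.16) = -4103.28 / 5519.3073 ≈ -0.743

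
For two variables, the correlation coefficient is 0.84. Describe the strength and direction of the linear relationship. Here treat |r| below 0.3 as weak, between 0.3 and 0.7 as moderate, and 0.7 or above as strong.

strong positive

r = 0.84 > 0 so the relationship is positive.
|r| = 0.84, which falls in the strong range.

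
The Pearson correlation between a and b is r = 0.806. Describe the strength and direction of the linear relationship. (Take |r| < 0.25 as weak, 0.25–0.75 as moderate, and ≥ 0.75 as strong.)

r = 0.806 > 0 so the relationship is positive.
|r| = 0.806, which falls in the strong range.

strong positive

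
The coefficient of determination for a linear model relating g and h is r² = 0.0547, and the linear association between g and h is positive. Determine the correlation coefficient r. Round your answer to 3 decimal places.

0.234

|r| = √0.0547 = 0.234
The association is positive, so r = 0.234.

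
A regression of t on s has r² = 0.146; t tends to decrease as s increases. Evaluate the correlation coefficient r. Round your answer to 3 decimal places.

|r| = √0.146 = 0.382
The association is negative, so r = −0.382.

-0.382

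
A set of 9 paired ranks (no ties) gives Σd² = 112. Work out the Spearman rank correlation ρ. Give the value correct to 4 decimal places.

ρ = 1 − 6Σd² / [n(n²−1)] = 1 − 6×112 / (9×80)
  = 1 − 672/720 = 1 − 0.93333 ≈ 0.0667

0.0667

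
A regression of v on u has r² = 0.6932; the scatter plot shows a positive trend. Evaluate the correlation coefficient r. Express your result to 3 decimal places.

|r| = √0.6932 = 0.833
The association is positive, so r = 0.833.

0.833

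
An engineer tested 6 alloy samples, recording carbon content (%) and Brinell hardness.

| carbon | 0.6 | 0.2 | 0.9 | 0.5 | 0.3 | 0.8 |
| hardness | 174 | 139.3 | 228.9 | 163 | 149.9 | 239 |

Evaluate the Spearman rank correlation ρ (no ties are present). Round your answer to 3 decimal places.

0.943

Rank carbon: 4, 1, 6, 3, 2, 5
Rank hardness: 4, 1, 5, 3, 2, 6
d = rank(carbon) − rank(hardness): 0, 0, 1, 0, 0, -1; Σd² = 2
ρ = 1 − 6Σd² / [n(n²−1)] = 1 − 6×2 / (6×35) = 1 − 12/210 ≈ 0.943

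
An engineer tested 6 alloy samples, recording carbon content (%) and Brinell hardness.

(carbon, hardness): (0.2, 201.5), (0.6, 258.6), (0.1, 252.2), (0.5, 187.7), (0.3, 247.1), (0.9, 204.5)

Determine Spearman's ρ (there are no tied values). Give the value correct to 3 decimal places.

-0.029

Rank carbon: 2, 5, 1, 4, 3, 6
Rank hardness: 2, 6, 5, 1, 4, 3
d = rank(carbon) − rank(hardness): 0, -1, -4, 3, -1, 3; Σd² = 36
ρ = 1 − 6Σd² / [n(n²−1)] = 1 − 6×36 / (6×35) = 1 − 216/210 ≈ -0.029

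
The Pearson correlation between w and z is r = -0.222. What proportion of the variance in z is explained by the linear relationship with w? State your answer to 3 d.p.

r² = (-0.222)² = 0.049

0.049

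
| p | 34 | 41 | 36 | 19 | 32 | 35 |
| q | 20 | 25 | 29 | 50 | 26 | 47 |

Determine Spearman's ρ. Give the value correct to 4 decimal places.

Rank p: 3, 6, 5, 1, 2, 4
Rank q: 1, 2, 4, 6, 3, 5
d = rank(p) − rank(q): 2, 4, 1, -5, -1, -1; Σd² = 48
ρ = 1 − 6Σd² / [n(n²−1)] = 1 − 6×48 / (6×35) = 1 − 288/210 ≈ -0.3714

-0.3714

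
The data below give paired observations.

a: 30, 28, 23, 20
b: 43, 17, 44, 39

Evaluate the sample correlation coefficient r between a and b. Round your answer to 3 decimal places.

n = 4, Σa = 101, Σb = 143, Σa² = 2613, Σb² = 5595, Σab = 3558
nΣab − ΣaΣb = 14232 − 14443 = -211
nΣa² − (Σa)² = 10452 − 10201 = 251; nΣb² − (Σb)² = 22380 − 20449 = 1931
r = -211 / √(251 × 1931) = -211 / 696.1903 ≈ -0.303

-0.303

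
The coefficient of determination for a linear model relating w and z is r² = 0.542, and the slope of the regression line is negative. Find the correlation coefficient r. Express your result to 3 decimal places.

|r| = √0.542 = 0.736
The association is negative, so r = −0.736.

-0.736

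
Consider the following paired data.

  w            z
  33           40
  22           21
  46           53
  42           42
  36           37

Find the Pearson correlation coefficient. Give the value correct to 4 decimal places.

n = 5, Σw = 179, Σz = 193, Σw² = 6749, Σz² = 7983, Σwz = 7316
nΣwz − ΣwΣz = 36580 − 34547 = 2033
nΣw² − (Σw)² = 33745 − 32041 = 1704; nΣz² − (Σz)² = 39915 − 37249 = 2666
r = 2033 / √(1704 × 2666) = 2033 / 2131.3995 ≈ 0.9538

0.9538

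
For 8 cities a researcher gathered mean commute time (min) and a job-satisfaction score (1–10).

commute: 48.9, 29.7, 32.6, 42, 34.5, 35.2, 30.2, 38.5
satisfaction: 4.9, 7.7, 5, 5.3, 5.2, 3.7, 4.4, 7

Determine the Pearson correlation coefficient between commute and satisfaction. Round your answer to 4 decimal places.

n = 8, Σx = 291.6, Σy = 43.2, Σx² = 10923.64, Σy² = 245.48, Σxy = 1565.92
nΣxy − ΣxΣy = 12527.36 − 12597.12 = -69.76
nΣx² − (Σx)² = 87389.12 − 85030.56 = 2358.56; nΣy² − (Σy)² = 1963.84 − 1866.24 = 97.6
r = -69.76 / √(2358.56 × 97.6) = -69.76 / 479.7869 ≈ -0.1454

-0.1454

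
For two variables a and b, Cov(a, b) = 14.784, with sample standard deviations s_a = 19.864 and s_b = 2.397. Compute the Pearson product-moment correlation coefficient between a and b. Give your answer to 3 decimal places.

r = Cov(a,b) / (s_a · s_b) = 14.784 / (19.864 × 2.397)
  = 14.784 / 47.6140 ≈ 0.310

0.310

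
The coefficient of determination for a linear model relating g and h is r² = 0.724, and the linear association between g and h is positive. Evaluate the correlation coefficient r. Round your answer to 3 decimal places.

|r| = √0.724 = 0.851
The association is positive, so r = 0.851.

0.851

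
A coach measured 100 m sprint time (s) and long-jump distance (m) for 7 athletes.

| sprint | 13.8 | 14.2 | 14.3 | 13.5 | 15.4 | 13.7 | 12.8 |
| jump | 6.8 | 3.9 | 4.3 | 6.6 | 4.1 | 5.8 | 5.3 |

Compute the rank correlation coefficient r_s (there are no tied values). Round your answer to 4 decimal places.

Rank sprint: 4, 5, 6, 2, 7, 3, 1
Rank jump: 7, 1, 3, 6, 2, 5, 4
d = rank(sprint) − rank(jump): -3, 4, 3, -4, 5, -2, -3; Σd² = 88
ρ = 1 − 6Σd² / [n(n²−1)] = 1 − 6×88 / (7×48) = 1 − 528/336 ≈ -0.5714

-0.5714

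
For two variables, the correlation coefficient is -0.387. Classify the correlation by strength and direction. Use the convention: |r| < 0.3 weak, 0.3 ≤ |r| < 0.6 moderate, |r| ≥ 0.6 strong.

moderate negative

r = -0.387 < 0 so the relationship is negative.
|r| = 0.387, which falls in the moderate range.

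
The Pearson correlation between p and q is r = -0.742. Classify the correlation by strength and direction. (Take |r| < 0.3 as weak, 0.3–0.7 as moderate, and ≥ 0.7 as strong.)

r = -0.742 < 0 so the relationship is negative.
|r| = 0.742, which falls in the strong range.

strong negative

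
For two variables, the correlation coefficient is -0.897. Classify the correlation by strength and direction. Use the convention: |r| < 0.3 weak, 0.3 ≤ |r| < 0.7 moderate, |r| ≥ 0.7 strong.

strong negative

r = -0.897 < 0 so the relationship is negative.
|r| = 0.897, which falls in the strong range.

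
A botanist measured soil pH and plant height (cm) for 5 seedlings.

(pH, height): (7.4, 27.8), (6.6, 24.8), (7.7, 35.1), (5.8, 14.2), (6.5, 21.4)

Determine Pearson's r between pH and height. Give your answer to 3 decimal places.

0.968

n = 5, Σx = 34, Σy = 123.3, Σx² = 233.5, Σy² = 3279.49, Σxy = 861.13
nΣxy − ΣxΣy = 4305.65 − 4192.2 = 113.45
nΣx² − (Σx)² = 1167.5 − 1156 = 11.5; nΣy² − (Σy)² = 16397.45 − 15202.89 = 1194.56
r = 113.45 / √(11.5 × 1194.56) = 113.45 / 117.2068 ≈ 0.968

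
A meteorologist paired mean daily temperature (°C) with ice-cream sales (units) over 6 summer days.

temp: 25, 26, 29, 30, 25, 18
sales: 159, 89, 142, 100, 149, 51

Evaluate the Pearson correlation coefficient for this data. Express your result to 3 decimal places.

0.512

n = 6, Σx = 153, Σy = 690, Σx² = 3991, Σy² = 88168, Σxy = 18050
nΣxy − ΣxΣy = 108300 − 105570 = 2730
nΣx² − (Σx)² = 23946 − 23409 = 537; nΣy² − (Σy)² = 529008 − 476100 = 52908
r = 2730 / √(537 × 52908) = 2730 / 5330.2529 ≈ 0.512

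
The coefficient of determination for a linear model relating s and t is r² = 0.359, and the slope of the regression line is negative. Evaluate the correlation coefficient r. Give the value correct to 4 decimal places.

-0.5992

|r| = √0.359 = 0.5992
The association is negative, so r = −0.5992.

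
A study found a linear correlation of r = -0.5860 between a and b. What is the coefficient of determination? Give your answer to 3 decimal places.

r² = (-0.5860)² = 0.343

0.343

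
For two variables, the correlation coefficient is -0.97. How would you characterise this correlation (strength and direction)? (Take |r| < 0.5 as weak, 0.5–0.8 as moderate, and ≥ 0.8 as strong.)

r = -0.97 < 0 so the relationship is negative.
|r| = 0.97, which falls in the strong range.

strong negative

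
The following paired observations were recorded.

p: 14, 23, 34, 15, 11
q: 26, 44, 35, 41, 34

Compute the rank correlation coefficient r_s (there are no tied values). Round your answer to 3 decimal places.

Rank p: 2, 4, 5, 3, 1
Rank q: 1, 5, 3, 4, 2
d = rank(p) − rank(q): 1, -1, 2, -1, -1; Σd² = 8
ρ = 1 − 6Σd² / [n(n²−1)] = 1 − 6×8 / (5×24) = 1 − 48/120 ≈ 0.600

0.600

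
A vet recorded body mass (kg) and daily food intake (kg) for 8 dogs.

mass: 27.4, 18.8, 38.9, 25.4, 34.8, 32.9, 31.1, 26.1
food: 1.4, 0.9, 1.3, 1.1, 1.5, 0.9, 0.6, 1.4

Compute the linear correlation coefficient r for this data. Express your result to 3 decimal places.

n = 8, Σx = 235.4, Σy = 9.1, Σx² = 7204.44, Σy² = 11.05, Σxy = 270.8
nΣxy − ΣxΣy = 2166.4 − 2142.14 = 24.26
nΣx² − (Σx)² = 57635.52 − 55413.16 = 2222.36; nΣy² − (Σy)² = 88.4 − 82.81 = 5.59
r = 24.26 / √(2222.36 × 5.59) = 24.26 / 111.4585 ≈ 0.218

0.218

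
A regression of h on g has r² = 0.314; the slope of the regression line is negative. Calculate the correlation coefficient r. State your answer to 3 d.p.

-0.560

|r| = √0.314 = 0.560
The association is negative, so r = −0.560.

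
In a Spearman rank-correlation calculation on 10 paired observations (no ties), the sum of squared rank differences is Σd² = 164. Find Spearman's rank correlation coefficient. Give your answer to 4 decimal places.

ρ = 1 − 6Σd² / [n(n²−1)] = 1 − 6×164 / (10×99)
  = 1 − 984/990 = 1 − 0.99394 ≈ 0.0061

0.0061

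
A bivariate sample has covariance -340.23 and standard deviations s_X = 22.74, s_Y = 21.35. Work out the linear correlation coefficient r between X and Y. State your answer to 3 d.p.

r = Cov(X,Y) / (s_X · s_Y) = -340.23 / (22.74 × 21.35)
  = -340.23 / 485.4990 ≈ -0.701

-0.701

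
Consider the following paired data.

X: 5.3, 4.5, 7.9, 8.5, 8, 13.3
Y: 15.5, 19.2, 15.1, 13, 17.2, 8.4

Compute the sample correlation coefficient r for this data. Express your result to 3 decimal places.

-0.902

n = 6, ΣX = 47.5, ΣY = 88.4, ΣX² = 423.89, ΣY² = 1372.3, ΣXY = 647.66
nΣXY − ΣXΣY = 3885.96 − 4199 = -313.04
nΣX² − (ΣX)² = 2543.34 − 2256.25 = 287.09; nΣY² − (ΣY)² = 8233.8 − 7814.56 = 419.24
r = -313.04 / √(287.09 × 419.24) = -313.04 / 346.9288 ≈ -0.902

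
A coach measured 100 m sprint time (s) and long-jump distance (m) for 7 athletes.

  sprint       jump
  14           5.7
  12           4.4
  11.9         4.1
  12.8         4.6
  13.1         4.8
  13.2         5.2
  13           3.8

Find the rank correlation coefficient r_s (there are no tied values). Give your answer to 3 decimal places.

0.786

Rank sprint: 7, 2, 1, 3, 5, 6, 4
Rank jump: 7, 3, 2, 4, 5, 6, 1
d = rank(sprint) − rank(jump): 0, -1, -1, -1, 0, 0, 3; Σd² = 12
ρ = 1 − 6Σd² / [n(n²−1)] = 1 − 6×12 / (7×48) = 1 − 72/336 ≈ 0.786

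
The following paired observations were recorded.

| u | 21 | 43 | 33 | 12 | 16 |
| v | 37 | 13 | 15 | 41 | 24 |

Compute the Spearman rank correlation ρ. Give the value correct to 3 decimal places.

-0.900

Rank u: 3, 5, 4, 1, 2
Rank v: 4, 1, 2, 5, 3
d = rank(u) − rank(v): -1, 4, 2, -4, -1; Σd² = 38
ρ = 1 − 6Σd² / [n(n²−1)] = 1 − 6×38 / (5×24) = 1 − 228/120 ≈ -0.900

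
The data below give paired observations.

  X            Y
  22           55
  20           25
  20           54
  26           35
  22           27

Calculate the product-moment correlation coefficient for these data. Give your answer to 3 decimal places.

n = 5, ΣX = 110, ΣY = 196, ΣX² = 2444, ΣY² = 8520, ΣXY = 4294
nΣXY − ΣXΣY = 21470 − 21560 = -90
nΣX² − (ΣX)² = 12220 − 12100 = 120; nΣY² − (ΣY)² = 42600 − 38416 = 4184
r = -90 / √(120 × 4184) = -90 / 708.5760 ≈ -0.127

-0.127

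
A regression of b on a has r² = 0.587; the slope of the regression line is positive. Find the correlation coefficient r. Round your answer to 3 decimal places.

0.766

|r| = √0.587 = 0.766
The association is positive, so r = 0.766.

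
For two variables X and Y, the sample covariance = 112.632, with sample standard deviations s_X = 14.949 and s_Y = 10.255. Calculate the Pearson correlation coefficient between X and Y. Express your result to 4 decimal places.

0.7347

r = Cov(X,Y) / (s_X · s_Y) = 112.632 / (14.949 × 10.255)
  = 112.632 / 153.3020 ≈ 0.7347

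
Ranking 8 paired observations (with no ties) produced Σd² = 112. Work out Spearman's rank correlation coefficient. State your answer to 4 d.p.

ρ = 1 − 6Σd² / [n(n²−1)] = 1 − 6×112 / (8×63)
  = 1 − 672/504 = 1 − 1.33333 ≈ -0.3333

-0.3333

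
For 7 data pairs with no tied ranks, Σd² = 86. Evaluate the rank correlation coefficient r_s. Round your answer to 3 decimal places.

ρ = 1 − 6Σd² / [n(n²−1)] = 1 − 6×86 / (7×48)
  = 1 − 516/336 = 1 − 1.5357 ≈ -0.536

-0.536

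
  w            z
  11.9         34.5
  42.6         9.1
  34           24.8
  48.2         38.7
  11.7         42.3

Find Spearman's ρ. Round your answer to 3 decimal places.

Rank w: 2, 4, 3, 5, 1
Rank z: 3, 1, 2, 4, 5
d = rank(w) − rank(z): -1, 3, 1, 1, -4; Σd² = 28
ρ = 1 − 6Σd² / [n(n²−1)] = 1 − 6×28 / (5×24) = 1 − 168/120 ≈ -0.400

-0.400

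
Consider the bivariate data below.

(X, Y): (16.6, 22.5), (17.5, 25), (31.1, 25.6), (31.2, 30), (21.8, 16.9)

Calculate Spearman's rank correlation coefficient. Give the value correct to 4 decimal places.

0.7000

Rank X: 1, 2, 4, 5, 3
Rank Y: 2, 3, 4, 5, 1
d = rank(X) − rank(Y): -1, -1, 0, 0, 2; Σd² = 6
ρ = 1 − 6Σd² / [n(n²−1)] = 1 − 6×6 / (5×24) = 1 − 36/120 ≈ 0.7000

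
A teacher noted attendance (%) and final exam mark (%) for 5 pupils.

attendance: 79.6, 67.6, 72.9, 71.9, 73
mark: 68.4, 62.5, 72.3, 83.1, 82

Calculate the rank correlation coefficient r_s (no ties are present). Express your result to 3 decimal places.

Rank attendance: 5, 1, 3, 2, 4
Rank mark: 2, 1, 3, 5, 4
d = rank(attendance) − rank(mark): 3, 0, 0, -3, 0; Σd² = 18
ρ = 1 − 6Σd² / [n(n²−1)] = 1 − 6×18 / (5×24) = 1 − 108/120 ≈ 0.100

0.100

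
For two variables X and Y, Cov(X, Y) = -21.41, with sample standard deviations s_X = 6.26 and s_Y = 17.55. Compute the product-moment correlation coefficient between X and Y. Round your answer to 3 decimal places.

-0.195

r = Cov(X,Y) / (s_X · s_Y) = -21.41 / (6.26 × 17.55)
  = -21.41 / 109.8630 ≈ -0.195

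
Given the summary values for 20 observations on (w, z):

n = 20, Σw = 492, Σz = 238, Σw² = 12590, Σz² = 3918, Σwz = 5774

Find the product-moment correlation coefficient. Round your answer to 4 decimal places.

r = (nΣwz − ΣwΣz) / √[(nΣw² − (Σw)²)(nΣz² − (Σz)²)]
Numerator: 20×5774 − 492×238 = -1616
Denominator: √[(251800 − 242064)(78360 − 56644)] = √[9736 × 21716] = 14540.5287
r = -1616 / 14540.5287 ≈ -0.1111

-0.1111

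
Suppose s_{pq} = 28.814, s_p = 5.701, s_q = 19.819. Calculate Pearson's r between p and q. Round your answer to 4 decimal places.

r = Cov(p,q) / (s_p · s_q) = 28.814 / (5.701 × 19.819)
  = 28.814 / 112.9881 ≈ 0.2550

0.2550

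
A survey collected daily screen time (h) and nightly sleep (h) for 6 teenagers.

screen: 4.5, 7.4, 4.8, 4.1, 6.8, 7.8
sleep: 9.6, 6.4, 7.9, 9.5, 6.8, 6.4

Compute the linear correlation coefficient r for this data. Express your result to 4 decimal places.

n = 6, Σx = 35.4, Σy = 46.6, Σx² = 221.94, Σy² = 372.98, Σxy = 263.59
nΣxy − ΣxΣy = 1581.54 − 1649.64 = -68.1
nΣx² − (Σx)² = 1331.64 − 1253.16 = 78.48; nΣy² − (Σy)² = 2237.88 − 2171.56 = 66.32
r = -68.1 / √(78.48 × 66.32) = -68.1 / 72.1443 ≈ -0.9439

-0.9439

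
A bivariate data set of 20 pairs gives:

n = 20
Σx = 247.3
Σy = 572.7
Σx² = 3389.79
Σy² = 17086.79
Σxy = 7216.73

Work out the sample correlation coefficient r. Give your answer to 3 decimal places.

r = (nΣxy − ΣxΣy) / √[(nΣx² − (Σx)²)(nΣy² − (Σy)²)]
Numerator: 20×7216.73 − 247.3×572.7 = 2705.89
Denominator: √[(67795.8 − 61157.29)(341735.8 − 327985.29)] = √[6638.51 × 13750.51] = 9554.2084
r = 2705.89 / 9554.2084 ≈ 0.283

0.283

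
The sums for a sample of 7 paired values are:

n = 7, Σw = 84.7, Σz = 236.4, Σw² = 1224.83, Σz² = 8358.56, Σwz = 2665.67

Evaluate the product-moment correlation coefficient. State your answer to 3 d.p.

r = (nΣwz − ΣwΣz) / √[(nΣw² − (Σw)²)(nΣz² − (Σz)²)]
Numerator: 7×2665.67 − 84.7×236.4 = -1363.39
Denominator: √[(8573.81 − 7174.09)(58509.92 − 55884.96)] = √[1399.72 × 2624.96] = 1916.8226
r = -1363.39 / 1916.8226 ≈ -0.711

-0.711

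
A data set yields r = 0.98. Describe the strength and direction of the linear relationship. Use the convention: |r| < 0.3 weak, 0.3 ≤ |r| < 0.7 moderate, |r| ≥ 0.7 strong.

strong positive

r = 0.98 > 0 so the relationship is positive.
|r| = 0.98, which falls in the strong range.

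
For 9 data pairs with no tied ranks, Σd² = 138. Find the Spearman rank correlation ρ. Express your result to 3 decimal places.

ρ = 1 − 6Σd² / [n(n²−1)] = 1 − 6×138 / (9×80)
  = 1 − 828/720 = 1 − 1.1500 ≈ -0.150

-0.150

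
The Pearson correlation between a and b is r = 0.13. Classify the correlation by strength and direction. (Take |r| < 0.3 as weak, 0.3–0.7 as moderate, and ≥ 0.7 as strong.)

weak positive

r = 0.13 > 0 so the relationship is positive.
|r| = 0.13, which falls in the weak range.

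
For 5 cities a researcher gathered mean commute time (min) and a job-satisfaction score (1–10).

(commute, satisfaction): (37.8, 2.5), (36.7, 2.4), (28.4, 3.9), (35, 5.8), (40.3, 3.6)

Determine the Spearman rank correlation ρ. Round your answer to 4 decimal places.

-0.5000

Rank commute: 4, 3, 1, 2, 5
Rank satisfaction: 2, 1, 4, 5, 3
d = rank(commute) − rank(satisfaction): 2, 2, -3, -3, 2; Σd² = 30
ρ = 1 − 6Σd² / [n(n²−1)] = 1 − 6×30 / (5×24) = 1 − 180/120 ≈ -0.5000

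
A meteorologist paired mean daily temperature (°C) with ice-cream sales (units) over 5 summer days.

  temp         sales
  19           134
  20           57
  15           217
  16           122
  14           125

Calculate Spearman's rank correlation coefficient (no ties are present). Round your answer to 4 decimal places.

-0.5000

Rank temp: 4, 5, 2, 3, 1
Rank sales: 4, 1, 5, 2, 3
d = rank(temp) − rank(sales): 0, 4, -3, 1, -2; Σd² = 30
ρ = 1 − 6Σd² / [n(n²−1)] = 1 − 6×30 / (5×24) = 1 − 180/120 ≈ -0.5000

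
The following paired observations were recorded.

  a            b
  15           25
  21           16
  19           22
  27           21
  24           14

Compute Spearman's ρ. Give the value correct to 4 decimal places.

-0.7000

Rank a: 1, 3, 2, 5, 4
Rank b: 5, 2, 4, 3, 1
d = rank(a) − rank(b): -4, 1, -2, 2, 3; Σd² = 34
ρ = 1 − 6Σd² / [n(n²−1)] = 1 − 6×34 / (5×24) = 1 − 204/120 ≈ -0.7000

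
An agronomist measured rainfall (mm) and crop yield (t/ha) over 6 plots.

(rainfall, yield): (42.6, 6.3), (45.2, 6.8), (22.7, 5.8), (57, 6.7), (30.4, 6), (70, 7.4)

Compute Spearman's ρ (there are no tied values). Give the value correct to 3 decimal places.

Rank rainfall: 3, 4, 1, 5, 2, 6
Rank yield: 3, 5, 1, 4, 2, 6
d = rank(rainfall) − rank(yield): 0, -1, 0, 1, 0, 0; Σd² = 2
ρ = 1 − 6Σd² / [n(n²−1)] = 1 − 6×2 / (6×35) = 1 − 12/210 ≈ 0.943

0.943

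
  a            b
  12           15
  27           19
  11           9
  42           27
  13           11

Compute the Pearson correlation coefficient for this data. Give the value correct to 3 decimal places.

n = 5, Σa = 105, Σb = 81, Σa² = 2927, Σb² = 1517, Σab = 2069
nΣab − ΣaΣb = 10345 − 8505 = 1840
nΣa² − (Σa)² = 14635 − 11025 = 3610; nΣb² − (Σb)² = 7585 − 6561 = 1024
r = 1840 / √(3610 × 1024) = 1840 / 1922.6648 ≈ 0.957

0.957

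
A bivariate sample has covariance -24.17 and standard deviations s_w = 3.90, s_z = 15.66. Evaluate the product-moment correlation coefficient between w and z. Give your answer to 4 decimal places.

-0.3957

r = Cov(w,z) / (s_w · s_z) = -24.17 / (3.90 × 15.66)
  = -24.17 / 61.0740 ≈ -0.3957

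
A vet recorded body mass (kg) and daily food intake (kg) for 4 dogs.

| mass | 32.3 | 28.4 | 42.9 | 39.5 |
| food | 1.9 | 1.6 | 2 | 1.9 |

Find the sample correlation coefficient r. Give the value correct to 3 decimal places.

0.852

n = 4, Σx = 143.1, Σy = 7.4, Σx² = 5250.51, Σy² = 13.78, Σxy = 267.66
nΣxy − ΣxΣy = 1070.64 − 1058.94 = 11.7
nΣx² − (Σx)² = 21002.04 − 20477.61 = 524.43; nΣy² − (Σy)² = 55.12 − 54.76 = 0.36
r = 11.7 / √(524.43 × 0.36) = 11.7 / 13.7403 ≈ 0.852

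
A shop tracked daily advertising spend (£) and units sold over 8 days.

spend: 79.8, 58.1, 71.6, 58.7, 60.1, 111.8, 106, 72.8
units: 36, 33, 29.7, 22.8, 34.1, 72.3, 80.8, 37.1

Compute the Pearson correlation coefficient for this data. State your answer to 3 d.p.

0.933

n = 8, Σx = 618.9, Σy = 345.8, Σx² = 50962.99, Σy² = 18082.08, Σxy = 29653.21
nΣxy − ΣxΣy = 237225.68 − 214015.62 = 23210.06
nΣx² − (Σx)² = 407703.92 − 383037.21 = 24666.71; nΣy² − (Σy)² = 144656.64 − 119577.64 = 25079
r = 23210.06 / √(24666.71 × 25079) = 23210.06 / 24872.0007 ≈ 0.933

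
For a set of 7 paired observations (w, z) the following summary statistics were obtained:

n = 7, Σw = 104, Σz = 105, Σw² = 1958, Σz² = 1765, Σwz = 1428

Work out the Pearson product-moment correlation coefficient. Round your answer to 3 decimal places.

-0.471

r = (nΣwz − ΣwΣz) / √[(nΣw² − (Σw)²)(nΣz² − (Σz)²)]
Numerator: 7×1428 − 104×105 = -924
Denominator: √[(13706 − 10816)(12355 − 11025)] = √[2890 × 1330] = 1960.5356
r = -924 / 1960.5356 ≈ -0.471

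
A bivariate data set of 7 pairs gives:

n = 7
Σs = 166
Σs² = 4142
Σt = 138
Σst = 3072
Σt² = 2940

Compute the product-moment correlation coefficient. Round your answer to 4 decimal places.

-0.9447

r = (nΣst − ΣsΣt) / √[(nΣs² − (Σs)²)(nΣt² − (Σt)²)]
Numerator: 7×3072 − 166×138 = -1404
Denominator: √[(28994 − 27556)(20580 − 19044)] = √[1438 × 1536] = 1486.1925
r = -1404 / 1486.1925 ≈ -0.9447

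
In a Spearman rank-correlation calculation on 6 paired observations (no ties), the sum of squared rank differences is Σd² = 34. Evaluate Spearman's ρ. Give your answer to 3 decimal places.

ρ = 1 − 6Σd² / [n(n²−1)] = 1 − 6×34 / (6×35)
  = 1 − 204/210 = 1 − 0.9714 ≈ 0.029

0.029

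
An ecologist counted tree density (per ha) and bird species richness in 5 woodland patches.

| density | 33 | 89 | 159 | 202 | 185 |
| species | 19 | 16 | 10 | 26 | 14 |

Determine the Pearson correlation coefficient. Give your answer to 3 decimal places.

0.075

n = 5, Σx = 668, Σy = 85, Σx² = 109320, Σy² = 1589, Σxy = 11483
nΣxy − ΣxΣy = 57415 − 56780 = 635
nΣx² − (Σx)² = 546600 − 446224 = 100376; nΣy² − (Σy)² = 7945 − 7225 = 720
r = 635 / √(100376 × 720) = 635 / 8501.2187 ≈ 0.075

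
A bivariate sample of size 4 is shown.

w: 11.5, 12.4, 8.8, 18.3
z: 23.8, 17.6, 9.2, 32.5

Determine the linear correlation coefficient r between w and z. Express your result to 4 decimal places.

0.9145

n = 4, Σw = 51, Σz = 83.1, Σw² = 698.34, Σz² = 2017.09, Σwz = 1167.65
nΣwz − ΣwΣz = 4670.6 − 4238.1 = 432.5
nΣw² − (Σw)² = 2793.36 − 2601 = 192.36; nΣz² − (Σz)² = 8068.36 − 6905.61 = 1162.75
r = 432.5 / √(192.36 × 1162.75) = 432.5 / 472.9340 ≈ 0.9145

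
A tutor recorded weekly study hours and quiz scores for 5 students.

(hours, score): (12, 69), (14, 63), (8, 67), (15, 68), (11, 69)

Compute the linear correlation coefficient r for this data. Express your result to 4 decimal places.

n = 5, Σx = 60, Σy = 336, Σx² = 750, Σy² = 22604, Σxy = 4025
nΣxy − ΣxΣy = 20125 − 20160 = -35
nΣx² − (Σx)² = 3750 − 3600 = 150; nΣy² − (Σy)² = 113020 − 112896 = 124
r = -35 / √(150 × 124) = -35 / 136.3818 ≈ -0.2566

-0.2566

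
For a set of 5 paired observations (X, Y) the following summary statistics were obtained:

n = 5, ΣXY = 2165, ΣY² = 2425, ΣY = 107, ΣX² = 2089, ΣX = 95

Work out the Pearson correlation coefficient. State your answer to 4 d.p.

r = (nΣXY − ΣXΣY) / √[(nΣX² − (ΣX)²)(nΣY² − (ΣY)²)]
Numerator: 5×2165 − 95×107 = 660
Denominator: √[(10445 − 9025)(12125 − 11449)] = √[1420 × 676] = 979.7551
r = 660 / 979.7551 ≈ 0.6736

0.6736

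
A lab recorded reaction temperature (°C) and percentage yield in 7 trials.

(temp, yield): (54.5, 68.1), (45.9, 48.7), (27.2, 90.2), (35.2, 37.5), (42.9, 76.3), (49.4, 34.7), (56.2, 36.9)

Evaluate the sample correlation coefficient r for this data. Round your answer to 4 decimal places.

-0.4834

n = 7, Σx = 311.3, Σy = 392.4, Σx² = 14495.15, Σy² = 24938.98, Σxy = 16781.45
nΣxy − ΣxΣy = 117470.15 − 122154.12 = -4683.97
nΣx² − (Σx)² = 101466.05 − 96907.69 = 4558.36; nΣy² − (Σy)² = 174572.86 − 153977.76 = 20595.1
r = -4683.97 / √(4558.36 × 20595.1) = -4683.97 / 9689.1630 ≈ -0.4834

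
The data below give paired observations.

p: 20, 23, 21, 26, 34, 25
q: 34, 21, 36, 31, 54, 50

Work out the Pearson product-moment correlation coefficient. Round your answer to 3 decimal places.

n = 6, Σp = 149, Σq = 226, Σp² = 3827, Σq² = 9270, Σpq = 5811
nΣpq − ΣpΣq = 34866 − 33674 = 1192
nΣp² − (Σp)² = 22962 − 22201 = 761; nΣq² − (Σq)² = 55620 − 51076 = 4544
r = 1192 / √(761 × 4544) = 1192 / 1859.5655 ≈ 0.641

0.641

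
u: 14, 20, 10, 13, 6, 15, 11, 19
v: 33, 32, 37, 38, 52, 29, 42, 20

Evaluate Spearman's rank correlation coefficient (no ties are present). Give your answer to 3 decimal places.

-0.857

Rank u: 5, 8, 2, 4, 1, 6, 3, 7
Rank v: 4, 3, 5, 6, 8, 2, 7, 1
d = rank(u) − rank(v): 1, 5, -3, -2, -7, 4, -4, 6; Σd² = 156
ρ = 1 − 6Σd² / [n(n²−1)] = 1 − 6×156 / (8×63) = 1 − 936/504 ≈ -0.857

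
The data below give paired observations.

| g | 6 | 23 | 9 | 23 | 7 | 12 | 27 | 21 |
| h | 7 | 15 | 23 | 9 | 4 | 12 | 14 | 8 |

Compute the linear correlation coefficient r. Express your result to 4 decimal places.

n = 8, Σg = 128, Σh = 92, Σg² = 2538, Σh² = 1304, Σgh = 1519
nΣgh − ΣgΣh = 12152 − 11776 = 376
nΣg² − (Σg)² = 20304 − 16384 = 3920; nΣh² − (Σh)² = 10432 − 8464 = 1968
r = 376 / √(3920 × 1968) = 376 / 2777.5097 ≈ 0.1354

0.1354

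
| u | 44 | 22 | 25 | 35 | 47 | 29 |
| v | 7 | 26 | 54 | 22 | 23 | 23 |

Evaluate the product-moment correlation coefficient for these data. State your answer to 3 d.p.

n = 6, Σu = 202, Σv = 155, Σu² = 7320, Σv² = 5183, Σuv = 4748
nΣuv − ΣuΣv = 28488 − 31310 = -2822
nΣu² − (Σu)² = 43920 − 40804 = 3116; nΣv² − (Σv)² = 31098 − 24025 = 7073
r = -2822 / √(3116 × 7073) = -2822 / 4694.6212 ≈ -0.601

-0.601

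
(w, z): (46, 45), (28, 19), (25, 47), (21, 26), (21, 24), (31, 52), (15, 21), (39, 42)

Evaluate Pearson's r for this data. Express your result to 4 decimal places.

0.6271

n = 8, Σw = 226, Σz = 276, Σw² = 7114, Σz² = 10756, Σwz = 8392
nΣwz − ΣwΣz = 67136 − 62376 = 4760
nΣw² − (Σw)² = 56912 − 51076 = 5836; nΣz² − (Σz)² = 86048 − 76176 = 9872
r = 4760 / √(5836 × 9872) = 4760 / 7590.3223 ≈ 0.6271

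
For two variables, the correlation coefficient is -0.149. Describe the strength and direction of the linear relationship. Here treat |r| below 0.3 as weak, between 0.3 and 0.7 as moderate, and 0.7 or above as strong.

weak negative

r = -0.149 < 0 so the relationship is negative.
|r| = 0.149, which falls in the weak range.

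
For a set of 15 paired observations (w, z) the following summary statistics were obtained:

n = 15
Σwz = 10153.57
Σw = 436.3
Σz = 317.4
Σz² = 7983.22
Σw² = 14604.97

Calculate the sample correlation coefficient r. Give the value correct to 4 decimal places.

0.5916

r = (nΣwz − ΣwΣz) / √[(nΣw² − (Σw)²)(nΣz² − (Σz)²)]
Numerator: 15×10153.57 − 436.3×317.4 = 13821.93
Denominator: √[(219074.55 − 190357.69)(119748.3 − 100742.76)] = √[28716.86 × 19005.54] = 23361.9227
r = 13821.93 / 23361.9227 ≈ 0.5916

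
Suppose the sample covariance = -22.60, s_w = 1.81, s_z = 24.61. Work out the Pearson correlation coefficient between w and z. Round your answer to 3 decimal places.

r = Cov(w,z) / (s_w · s_z) = -22.60 / (1.81 × 24.61)
  = -22.60 / 44.5441 ≈ -0.507

-0.507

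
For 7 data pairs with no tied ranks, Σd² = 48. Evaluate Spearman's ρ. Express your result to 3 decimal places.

0.143

ρ = 1 − 6Σd² / [n(n²−1)] = 1 − 6×48 / (7×48)
  = 1 − 288/336 = 1 − 0.8571 ≈ 0.143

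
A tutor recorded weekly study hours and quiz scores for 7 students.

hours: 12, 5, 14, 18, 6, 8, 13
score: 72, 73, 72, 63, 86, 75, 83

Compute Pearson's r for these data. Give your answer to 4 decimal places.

-0.5704

n = 7, Σx = 76, Σy = 524, Σx² = 958, Σy² = 39576, Σxy = 5566
nΣxy − ΣxΣy = 38962 − 39824 = -862
nΣx² − (Σx)² = 6706 − 5776 = 930; nΣy² − (Σy)² = 277032 − 274576 = 2456
r = -862 / √(930 × 2456) = -862 / 1511.3173 ≈ -0.5704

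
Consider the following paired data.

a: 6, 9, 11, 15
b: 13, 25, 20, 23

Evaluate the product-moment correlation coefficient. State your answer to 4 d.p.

n = 4, Σa = 41, Σb = 81, Σa² = 463, Σb² = 1723, Σab = 868
nΣab − ΣaΣb = 3472 − 3321 = 151
nΣa² − (Σa)² = 1852 − 1681 = 171; nΣb² − (Σb)² = 6892 − 6561 = 331
r = 151 / √(171 × 331) = 151 / 237.9096 ≈ 0.6347

0.6347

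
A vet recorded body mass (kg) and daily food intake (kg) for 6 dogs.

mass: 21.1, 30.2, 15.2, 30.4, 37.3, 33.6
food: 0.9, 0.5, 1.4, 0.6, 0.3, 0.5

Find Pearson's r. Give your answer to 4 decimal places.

-0.9741

n = 6, Σx = 167.8, Σy = 4.2, Σx² = 5032.7, Σy² = 3.72, Σxy = 101.6
nΣxy − ΣxΣy = 609.6 − 704.76 = -95.16
nΣx² − (Σx)² = 30196.2 − 28156.84 = 2039.36; nΣy² − (Σy)² = 22.32 − 17.64 = 4.68
r = -95.16 / √(2039.36 × 4.68) = -95.16 / 97.6944 ≈ -0.9741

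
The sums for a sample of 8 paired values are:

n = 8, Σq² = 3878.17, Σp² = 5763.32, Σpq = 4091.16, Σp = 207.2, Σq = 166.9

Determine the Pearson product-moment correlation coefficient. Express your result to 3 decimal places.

-0.584

r = (nΣpq − ΣpΣq) / √[(nΣp² − (Σp)²)(nΣq² − (Σq)²)]
Numerator: 8×4091.16 − 207.2×166.9 = -1852.4
Denominator: √[(46106.56 − 42931.84)(31025.36 − 27855.61)] = √[3174.72 × 3169.75] = 3172.2340
r = -1852.4 / 3172.2340 ≈ -0.584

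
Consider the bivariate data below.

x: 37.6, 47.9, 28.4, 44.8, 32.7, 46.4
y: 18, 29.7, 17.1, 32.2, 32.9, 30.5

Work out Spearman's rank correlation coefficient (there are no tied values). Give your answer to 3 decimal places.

0.200

Rank x: 3, 6, 1, 4, 2, 5
Rank y: 2, 3, 1, 5, 6, 4
d = rank(x) − rank(y): 1, 3, 0, -1, -4, 1; Σd² = 28
ρ = 1 − 6Σd² / [n(n²−1)] = 1 − 6×28 / (6×35) = 1 − 168/210 ≈ 0.200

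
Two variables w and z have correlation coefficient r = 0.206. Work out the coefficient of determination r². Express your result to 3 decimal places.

0.042

r² = (0.206)² = 0.042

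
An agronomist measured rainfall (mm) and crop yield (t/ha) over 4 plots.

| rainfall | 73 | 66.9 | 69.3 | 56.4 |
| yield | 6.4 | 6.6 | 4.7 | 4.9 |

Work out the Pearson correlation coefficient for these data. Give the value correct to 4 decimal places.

0.4816

n = 4, Σx = 265.6, Σy = 22.6, Σx² = 17788.06, Σy² = 130.62, Σxy = 1510.81
nΣxy − ΣxΣy = 6043.24 − 6002.56 = 40.68
nΣx² − (Σx)² = 71152.24 − 70543.36 = 608.88; nΣy² − (Σy)² = 522.48 − 510.76 = 11.72
r = 40.68 / √(608.88 × 11.72) = 40.68 / 84.4753 ≈ 0.4816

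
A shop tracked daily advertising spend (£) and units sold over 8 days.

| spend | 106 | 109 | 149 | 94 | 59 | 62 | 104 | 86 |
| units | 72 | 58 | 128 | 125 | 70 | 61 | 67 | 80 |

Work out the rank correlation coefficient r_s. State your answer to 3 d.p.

Rank spend: 6, 7, 8, 4, 1, 2, 5, 3
Rank units: 5, 1, 8, 7, 4, 2, 3, 6
d = rank(spend) − rank(units): 1, 6, 0, -3, -3, 0, 2, -3; Σd² = 68
ρ = 1 − 6Σd² / [n(n²−1)] = 1 − 6×68 / (8×63) = 1 − 408/504 ≈ 0.190

0.190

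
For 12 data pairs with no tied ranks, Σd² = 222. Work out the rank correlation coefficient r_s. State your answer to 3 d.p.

ρ = 1 − 6Σd² / [n(n²−1)] = 1 − 6×222 / (12×143)
  = 1 − 1332/1716 = 1 − 0.7762 ≈ 0.224

0.224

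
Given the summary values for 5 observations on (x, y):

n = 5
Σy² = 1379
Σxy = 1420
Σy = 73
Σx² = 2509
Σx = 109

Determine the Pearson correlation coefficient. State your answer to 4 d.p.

-0.8404

r = (nΣxy − ΣxΣy) / √[(nΣx² − (Σx)²)(nΣy² − (Σy)²)]
Numerator: 5×1420 − 109×73 = -857
Denominator: √[(12545 − 11881)(6895 − 5329)] = √[664 × 1566] = 1019.7176
r = -857 / 1019.7176 ≈ -0.8404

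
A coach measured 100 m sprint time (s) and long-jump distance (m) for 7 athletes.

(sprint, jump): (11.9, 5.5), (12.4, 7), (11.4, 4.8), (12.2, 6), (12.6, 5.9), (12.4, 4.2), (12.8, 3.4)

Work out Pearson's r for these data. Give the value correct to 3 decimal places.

-0.125

n = 7, Σx = 85.7, Σy = 36.8, Σx² = 1050.53, Σy² = 202.3, Σxy = 450.11
nΣxy − ΣxΣy = 3150.77 − 3153.76 = -2.99
nΣx² − (Σx)² = 7353.71 − 7344.49 = 9.22; nΣy² − (Σy)² = 1416.1 − 1354.24 = 61.86
r = -2.99 / √(9.22 × 61.86) = -2.99 / 23.8820 ≈ -0.125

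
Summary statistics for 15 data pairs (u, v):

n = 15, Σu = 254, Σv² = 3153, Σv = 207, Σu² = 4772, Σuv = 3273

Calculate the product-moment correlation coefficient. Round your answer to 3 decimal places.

r = (nΣuv − ΣuΣv) / √[(nΣu² − (Σu)²)(nΣv² − (Σv)²)]
Numerator: 15×3273 − 254×207 = -3483
Denominator: √[(71580 − 64516)(47295 − 42849)] = √[7064 × 4446] = 5604.1542
r = -3483 / 5604.1542 ≈ -0.622

-0.622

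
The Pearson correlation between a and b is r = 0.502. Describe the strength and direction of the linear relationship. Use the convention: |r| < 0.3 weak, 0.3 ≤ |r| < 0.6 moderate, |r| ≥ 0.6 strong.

moderate positive

r = 0.502 > 0 so the relationship is positive.
|r| = 0.502, which falls in the moderate range.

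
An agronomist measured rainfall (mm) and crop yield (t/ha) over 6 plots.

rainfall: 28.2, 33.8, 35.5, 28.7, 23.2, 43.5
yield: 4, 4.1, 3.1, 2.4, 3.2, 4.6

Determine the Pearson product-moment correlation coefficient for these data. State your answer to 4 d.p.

0.5830

n = 6, Σx = 192.9, Σy = 21.4, Σx² = 6452.11, Σy² = 79.58, Σxy = 704.65
nΣxy − ΣxΣy = 4227.9 − 4128.06 = 99.84
nΣx² − (Σx)² = 38712.66 − 37210.41 = 1502.25; nΣy² − (Σy)² = 477.48 − 457.96 = 19.52
r = 99.84 / √(1502.25 × 19.52) = 99.84 / 171.2423 ≈ 0.5830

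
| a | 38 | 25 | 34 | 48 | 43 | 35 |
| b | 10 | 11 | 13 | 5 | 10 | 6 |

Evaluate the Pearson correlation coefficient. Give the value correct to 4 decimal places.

-0.5531

n = 6, Σa = 223, Σb = 55, Σa² = 8603, Σb² = 551, Σab = 1977
nΣab − ΣaΣb = 11862 − 12265 = -403
nΣa² − (Σa)² = 51618 − 49729 = 1889; nΣb² − (Σb)² = 3306 − 3025 = 281
r = -403 / √(1889 × 281) = -403 / 728.5664 ≈ -0.5531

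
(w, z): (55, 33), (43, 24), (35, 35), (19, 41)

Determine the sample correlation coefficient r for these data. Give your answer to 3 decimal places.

n = 4, Σw = 152, Σz = 133, Σw² = 6460, Σz² = 4571, Σwz = 4851
nΣwz − ΣwΣz = 19404 − 20216 = -812
nΣw² − (Σw)² = 25840 − 23104 = 2736; nΣz² − (Σz)² = 18284 − 17689 = 595
r = -812 / √(2736 × 595) = -812 / 1275.8997 ≈ -0.636

-0.636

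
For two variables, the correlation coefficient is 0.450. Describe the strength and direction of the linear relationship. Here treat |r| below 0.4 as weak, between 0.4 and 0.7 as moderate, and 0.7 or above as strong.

moderate positive

r = 0.450 > 0 so the relationship is positive.
|r| = 0.450, which falls in the moderate range.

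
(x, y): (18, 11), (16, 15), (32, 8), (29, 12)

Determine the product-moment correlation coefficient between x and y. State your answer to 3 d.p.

-0.735

n = 4, Σx = 95, Σy = 46, Σx² = 2445, Σy² = 554, Σxy = 1042
nΣxy − ΣxΣy = 4168 − 4370 = -202
nΣx² − (Σx)² = 9780 − 9025 = 755; nΣy² − (Σy)² = 2216 − 2116 = 100
r = -202 / √(755 × 100) = -202 / 274.7726 ≈ -0.735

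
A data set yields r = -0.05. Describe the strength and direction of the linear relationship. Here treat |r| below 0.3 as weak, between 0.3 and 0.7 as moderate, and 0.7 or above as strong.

weak negative

r = -0.05 < 0 so the relationship is negative.
|r| = 0.05, which falls in the weak range.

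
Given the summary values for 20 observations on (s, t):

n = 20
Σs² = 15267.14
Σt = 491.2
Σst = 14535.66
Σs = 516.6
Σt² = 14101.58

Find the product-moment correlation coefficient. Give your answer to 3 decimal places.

r = (nΣst − ΣsΣt) / √[(nΣs² − (Σs)²)(nΣt² − (Σt)²)]
Numerator: 20×14535.66 − 516.6×491.2 = 36959.28
Denominator: √[(305342.8 − 266875.56)(282031.6 − 241277.44)] = √[38467.24 × 40754.16] = 39594.1922
r = 36959.28 / 39594.1922 ≈ 0.933

0.933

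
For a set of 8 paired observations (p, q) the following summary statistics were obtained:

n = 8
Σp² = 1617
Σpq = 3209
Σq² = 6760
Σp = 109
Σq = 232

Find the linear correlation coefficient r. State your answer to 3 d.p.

0.739

r = (nΣpq − ΣpΣq) / √[(nΣp² − (Σp)²)(nΣq² − (Σq)²)]
Numerator: 8×3209 − 109×232 = 384
Denominator: √[(12936 − 11881)(54080 − 53824)] = √[1055 × 256] = 519.6922
r = 384 / 519.6922 ≈ 0.739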